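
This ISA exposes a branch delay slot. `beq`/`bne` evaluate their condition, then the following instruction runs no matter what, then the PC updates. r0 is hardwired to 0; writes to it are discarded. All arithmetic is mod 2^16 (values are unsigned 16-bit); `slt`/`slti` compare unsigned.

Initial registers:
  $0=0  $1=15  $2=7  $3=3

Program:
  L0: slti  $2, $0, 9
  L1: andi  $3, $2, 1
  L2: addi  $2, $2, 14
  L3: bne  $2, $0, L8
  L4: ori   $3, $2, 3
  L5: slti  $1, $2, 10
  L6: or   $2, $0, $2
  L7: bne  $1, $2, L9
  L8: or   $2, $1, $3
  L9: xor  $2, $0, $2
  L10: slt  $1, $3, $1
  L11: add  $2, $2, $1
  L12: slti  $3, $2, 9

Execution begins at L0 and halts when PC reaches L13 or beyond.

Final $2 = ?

15

  step pc=0: slti  $2, $0, 9  regs=(0,15,1,3)
  step pc=1: andi  $3, $2, 1  regs=(0,15,1,1)
  step pc=2: addi  $2, $2, 14  regs=(0,15,15,1)
  step pc=3: bne  $2, $0, L8  cond=T  regs=(0,15,15,1)
  step pc=4: ori   $3, $2, 3  regs=(0,15,15,15)
  step pc=8: or   $2, $1, $3  regs=(0,15,15,15)
  step pc=9: xor  $2, $0, $2  regs=(0,15,15,15)
  step pc=10: slt  $1, $3, $1  regs=(0,0,15,15)
  step pc=11: add  $2, $2, $1  regs=(0,0,15,15)
  step pc=12: slti  $3, $2, 9  regs=(0,0,15,0)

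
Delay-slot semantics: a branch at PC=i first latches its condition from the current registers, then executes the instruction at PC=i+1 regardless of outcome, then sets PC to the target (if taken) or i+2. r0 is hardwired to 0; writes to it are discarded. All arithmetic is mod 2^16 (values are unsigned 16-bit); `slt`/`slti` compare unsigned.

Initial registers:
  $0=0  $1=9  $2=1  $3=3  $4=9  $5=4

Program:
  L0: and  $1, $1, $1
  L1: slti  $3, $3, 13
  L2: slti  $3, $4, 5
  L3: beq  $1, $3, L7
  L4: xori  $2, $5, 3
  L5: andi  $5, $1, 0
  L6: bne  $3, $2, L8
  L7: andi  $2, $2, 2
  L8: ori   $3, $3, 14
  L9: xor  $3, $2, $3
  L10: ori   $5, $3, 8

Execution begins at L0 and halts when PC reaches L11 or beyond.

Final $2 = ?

  step pc=0: and  $1, $1, $1  regs=(0,9,1,3,9,4)
  step pc=1: slti  $3, $3, 13  regs=(0,9,1,1,9,4)
  step pc=2: slti  $3, $4, 5  regs=(0,9,1,0,9,4)
  step pc=3: beq  $1, $3, L7  cond=F  regs=(0,9,1,0,9,4)
  step pc=4: xori  $2, $5, 3  regs=(0,9,7,0,9,4)
  step pc=5: andi  $5, $1, 0  regs=(0,9,7,0,9,0)
  step pc=6: bne  $3, $2, L8  cond=T  regs=(0,9,7,0,9,0)
  step pc=7: andi  $2, $2, 2  regs=(0,9,2,0,9,0)
  step pc=8: ori   $3, $3, 14  regs=(0,9,2,14,9,0)
  step pc=9: xor  $3, $2, $3  regs=(0,9,2,12,9,0)
  step pc=10: ori   $5, $3, 8  regs=(0,9,2,12,9,12)

2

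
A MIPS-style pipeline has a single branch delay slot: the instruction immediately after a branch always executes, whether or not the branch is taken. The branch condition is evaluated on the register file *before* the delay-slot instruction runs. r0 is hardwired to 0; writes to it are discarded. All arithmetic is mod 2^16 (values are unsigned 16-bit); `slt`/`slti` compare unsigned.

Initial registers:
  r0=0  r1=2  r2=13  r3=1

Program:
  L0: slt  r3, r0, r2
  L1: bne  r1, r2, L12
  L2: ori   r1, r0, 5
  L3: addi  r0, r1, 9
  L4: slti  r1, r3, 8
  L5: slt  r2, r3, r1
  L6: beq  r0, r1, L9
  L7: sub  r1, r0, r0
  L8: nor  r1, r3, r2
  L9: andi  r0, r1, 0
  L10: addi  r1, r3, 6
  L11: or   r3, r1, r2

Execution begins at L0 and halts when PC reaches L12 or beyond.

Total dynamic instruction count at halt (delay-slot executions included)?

3

  step pc=0: slt  r3, r0, r2  regs=(0,2,13,1)
  step pc=1: bne  r1, r2, L12  cond=T  regs=(0,2,13,1)
  step pc=2: ori   r1, r0, 5  regs=(0,5,13,1)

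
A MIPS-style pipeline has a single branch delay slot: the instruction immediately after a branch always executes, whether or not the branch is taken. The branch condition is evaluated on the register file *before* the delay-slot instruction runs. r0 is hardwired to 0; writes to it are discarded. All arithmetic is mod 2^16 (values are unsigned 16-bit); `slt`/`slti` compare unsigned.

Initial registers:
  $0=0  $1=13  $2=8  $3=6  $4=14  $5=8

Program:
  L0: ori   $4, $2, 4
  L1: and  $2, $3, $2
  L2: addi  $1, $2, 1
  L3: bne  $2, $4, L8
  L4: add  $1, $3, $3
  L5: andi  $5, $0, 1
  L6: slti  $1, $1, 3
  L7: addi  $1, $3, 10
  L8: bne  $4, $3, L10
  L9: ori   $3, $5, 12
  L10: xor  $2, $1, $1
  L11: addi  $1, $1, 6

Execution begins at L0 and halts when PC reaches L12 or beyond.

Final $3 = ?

12

  step pc=0: ori   $4, $2, 4  regs=(0,13,8,6,12,8)
  step pc=1: and  $2, $3, $2  regs=(0,13,0,6,12,8)
  step pc=2: addi  $1, $2, 1  regs=(0,1,0,6,12,8)
  step pc=3: bne  $2, $4, L8  cond=T  regs=(0,1,0,6,12,8)
  step pc=4: add  $1, $3, $3  regs=(0,12,0,6,12,8)
  step pc=8: bne  $4, $3, L10  cond=T  regs=(0,12,0,6,12,8)
  step pc=9: ori   $3, $5, 12  regs=(0,12,0,12,12,8)
  step pc=10: xor  $2, $1, $1  regs=(0,12,0,12,12,8)
  step pc=11: addi  $1, $1, 6  regs=(0,18,0,12,12,8)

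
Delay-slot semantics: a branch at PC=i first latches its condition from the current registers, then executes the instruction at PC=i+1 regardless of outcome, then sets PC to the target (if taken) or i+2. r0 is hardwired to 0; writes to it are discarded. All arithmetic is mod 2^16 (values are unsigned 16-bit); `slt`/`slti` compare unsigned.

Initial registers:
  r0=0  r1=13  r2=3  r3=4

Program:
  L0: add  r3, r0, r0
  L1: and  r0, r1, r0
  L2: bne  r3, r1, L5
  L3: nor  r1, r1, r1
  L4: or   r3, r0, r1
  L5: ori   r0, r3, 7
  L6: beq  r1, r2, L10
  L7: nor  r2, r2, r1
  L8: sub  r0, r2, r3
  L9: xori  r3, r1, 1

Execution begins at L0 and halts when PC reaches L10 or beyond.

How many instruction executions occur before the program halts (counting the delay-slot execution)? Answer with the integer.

  step pc=0: add  r3, r0, r0  regs=(0,13,3,0)
  step pc=1: and  r0, r1, r0  regs=(0,13,3,0)
  step pc=2: bne  r3, r1, L5  cond=T  regs=(0,13,3,0)
  step pc=3: nor  r1, r1, r1  regs=(0,65522,3,0)
  step pc=5: ori   r0, r3, 7  regs=(0,65522,3,0)
  step pc=6: beq  r1, r2, L10  cond=F  regs=(0,65522,3,0)
  step pc=7: nor  r2, r2, r1  regs=(0,65522,12,0)
  step pc=8: sub  r0, r2, r3  regs=(0,65522,12,0)
  step pc=9: xori  r3, r1, 1  regs=(0,65522,12,65523)

9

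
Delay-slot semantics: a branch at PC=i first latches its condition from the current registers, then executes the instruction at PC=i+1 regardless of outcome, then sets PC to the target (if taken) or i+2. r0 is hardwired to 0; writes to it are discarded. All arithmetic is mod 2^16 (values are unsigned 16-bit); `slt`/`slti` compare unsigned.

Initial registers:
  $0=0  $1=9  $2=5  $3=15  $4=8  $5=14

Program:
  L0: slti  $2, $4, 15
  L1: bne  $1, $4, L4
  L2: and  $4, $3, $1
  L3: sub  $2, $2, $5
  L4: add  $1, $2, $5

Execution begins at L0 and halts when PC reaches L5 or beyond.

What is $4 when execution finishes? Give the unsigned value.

PC=0  slti  $2, $4, 15       | $0=0 $1=9 $2=1 $3=15 $4=8 $5=14
PC=1  bne  $1, $4, L4        | $0=0 $1=9 $2=1 $3=15 $4=8 $5=14  [TAKEN]
PC=2  and  $4, $3, $1        | $0=0 $1=9 $2=1 $3=15 $4=9 $5=14
PC=4  add  $1, $2, $5        | $0=0 $1=15 $2=1 $3=15 $4=9 $5=14

9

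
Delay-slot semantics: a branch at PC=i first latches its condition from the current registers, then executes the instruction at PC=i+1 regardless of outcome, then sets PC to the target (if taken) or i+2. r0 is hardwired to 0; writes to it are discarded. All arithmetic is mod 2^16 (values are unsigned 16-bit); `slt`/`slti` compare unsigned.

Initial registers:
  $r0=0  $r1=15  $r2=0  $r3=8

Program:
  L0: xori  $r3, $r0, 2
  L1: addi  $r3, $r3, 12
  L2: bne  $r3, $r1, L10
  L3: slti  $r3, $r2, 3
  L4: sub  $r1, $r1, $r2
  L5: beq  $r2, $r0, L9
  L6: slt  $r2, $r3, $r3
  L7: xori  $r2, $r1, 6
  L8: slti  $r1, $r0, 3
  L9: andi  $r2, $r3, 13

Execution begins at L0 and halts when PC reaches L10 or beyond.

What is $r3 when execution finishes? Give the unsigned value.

#0 xori  $r3, $r0, 2 ; 0/15/0/2
#1 addi  $r3, $r3, 12 ; 0/15/0/14
#2 bne  $r3, $r1, L10 ; 0/15/0/14 ; →target
#3 slti  $r3, $r2, 3 ; 0/15/0/1

1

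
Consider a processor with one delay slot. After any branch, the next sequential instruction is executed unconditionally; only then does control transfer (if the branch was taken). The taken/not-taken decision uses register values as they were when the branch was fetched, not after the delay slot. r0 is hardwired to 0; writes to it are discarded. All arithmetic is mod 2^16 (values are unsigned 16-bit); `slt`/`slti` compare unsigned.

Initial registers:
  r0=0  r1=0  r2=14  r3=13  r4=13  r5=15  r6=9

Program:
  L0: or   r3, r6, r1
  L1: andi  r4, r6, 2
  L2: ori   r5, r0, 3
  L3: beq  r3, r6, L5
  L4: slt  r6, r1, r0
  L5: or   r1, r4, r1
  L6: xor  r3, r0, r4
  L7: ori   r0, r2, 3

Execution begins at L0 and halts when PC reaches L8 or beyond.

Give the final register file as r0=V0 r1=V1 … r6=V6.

PC=0  or   r3, r6, r1        | r0=0 r1=0 r2=14 r3=9 r4=13 r5=15 r6=9
PC=1  andi  r4, r6, 2        | r0=0 r1=0 r2=14 r3=9 r4=0 r5=15 r6=9
PC=2  ori   r5, r0, 3        | r0=0 r1=0 r2=14 r3=9 r4=0 r5=3 r6=9
PC=3  beq  r3, r6, L5        | r0=0 r1=0 r2=14 r3=9 r4=0 r5=3 r6=9  [TAKEN]
PC=4  slt  r6, r1, r0        | r0=0 r1=0 r2=14 r3=9 r4=0 r5=3 r6=0
PC=5  or   r1, r4, r1        | r0=0 r1=0 r2=14 r3=9 r4=0 r5=3 r6=0
PC=6  xor  r3, r0, r4        | r0=0 r1=0 r2=14 r3=0 r4=0 r5=3 r6=0
PC=7  ori   r0, r2, 3        | r0=0 r1=0 r2=14 r3=0 r4=0 r5=3 r6=0

r0=0 r1=0 r2=14 r3=0 r4=0 r5=3 r6=0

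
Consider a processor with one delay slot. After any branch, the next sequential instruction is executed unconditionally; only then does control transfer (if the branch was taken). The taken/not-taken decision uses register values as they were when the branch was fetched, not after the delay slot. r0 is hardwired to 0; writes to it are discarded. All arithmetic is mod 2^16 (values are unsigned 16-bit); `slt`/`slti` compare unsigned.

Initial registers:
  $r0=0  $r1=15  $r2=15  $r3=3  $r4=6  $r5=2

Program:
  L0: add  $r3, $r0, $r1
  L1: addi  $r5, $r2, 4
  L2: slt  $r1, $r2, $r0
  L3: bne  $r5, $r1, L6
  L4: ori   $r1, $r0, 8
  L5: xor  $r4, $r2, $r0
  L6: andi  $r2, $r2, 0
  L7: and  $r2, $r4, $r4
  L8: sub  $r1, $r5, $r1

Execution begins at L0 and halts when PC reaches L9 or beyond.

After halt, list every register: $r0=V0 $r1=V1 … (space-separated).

[0] add  $r3, $r0, $r1  →  {$r0:0, $r1:15, $r2:15, $r3:15, $r4:6, $r5:2}
[1] addi  $r5, $r2, 4  →  {$r0:0, $r1:15, $r2:15, $r3:15, $r4:6, $r5:19}
[2] slt  $r1, $r2, $r0  →  {$r0:0, $r1:0, $r2:15, $r3:15, $r4:6, $r5:19}
[3] bne  $r5, $r1, L6  →  {$r0:0, $r1:0, $r2:15, $r3:15, $r4:6, $r5:19}  ⟨branch taken⟩
[4] ori   $r1, $r0, 8  →  {$r0:0, $r1:8, $r2:15, $r3:15, $r4:6, $r5:19}
[6] andi  $r2, $r2, 0  →  {$r0:0, $r1:8, $r2:0, $r3:15, $r4:6, $r5:19}
[7] and  $r2, $r4, $r4  →  {$r0:0, $r1:8, $r2:6, $r3:15, $r4:6, $r5:19}
[8] sub  $r1, $r5, $r1  →  {$r0:0, $r1:11, $r2:6, $r3:15, $r4:6, $r5:19}

$r0=0 $r1=11 $r2=6 $r3=15 $r4=6 $r5=19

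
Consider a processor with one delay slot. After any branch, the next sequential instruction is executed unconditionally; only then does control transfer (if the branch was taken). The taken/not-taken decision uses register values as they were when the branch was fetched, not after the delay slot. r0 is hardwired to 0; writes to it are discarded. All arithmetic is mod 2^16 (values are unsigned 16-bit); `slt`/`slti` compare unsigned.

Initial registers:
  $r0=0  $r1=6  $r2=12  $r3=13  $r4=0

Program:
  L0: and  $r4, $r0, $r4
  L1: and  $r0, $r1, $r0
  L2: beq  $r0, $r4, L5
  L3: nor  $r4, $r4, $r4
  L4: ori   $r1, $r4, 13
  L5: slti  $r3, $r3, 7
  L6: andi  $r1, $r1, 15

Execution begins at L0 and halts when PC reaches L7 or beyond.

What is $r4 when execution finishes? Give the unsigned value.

#0 and  $r4, $r0, $r4 ; 0/6/12/13/0
#1 and  $r0, $r1, $r0 ; 0/6/12/13/0
#2 beq  $r0, $r4, L5 ; 0/6/12/13/0 ; →target
#3 nor  $r4, $r4, $r4 ; 0/6/12/13/65535
#5 slti  $r3, $r3, 7 ; 0/6/12/0/65535
#6 andi  $r1, $r1, 15 ; 0/6/12/0/65535

65535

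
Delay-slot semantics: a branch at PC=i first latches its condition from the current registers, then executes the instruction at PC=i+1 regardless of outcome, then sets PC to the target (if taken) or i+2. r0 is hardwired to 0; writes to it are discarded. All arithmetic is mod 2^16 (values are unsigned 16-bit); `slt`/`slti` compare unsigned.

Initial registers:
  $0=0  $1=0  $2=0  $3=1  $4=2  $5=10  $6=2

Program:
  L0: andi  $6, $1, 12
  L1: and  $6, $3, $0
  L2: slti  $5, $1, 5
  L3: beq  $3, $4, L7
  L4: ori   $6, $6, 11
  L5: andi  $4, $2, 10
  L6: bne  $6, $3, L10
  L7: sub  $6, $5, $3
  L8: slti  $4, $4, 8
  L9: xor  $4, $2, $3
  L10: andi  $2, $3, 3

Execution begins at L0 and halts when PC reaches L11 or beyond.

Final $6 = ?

PC=0  andi  $6, $1, 12       | $0=0 $1=0 $2=0 $3=1 $4=2 $5=10 $6=0
PC=1  and  $6, $3, $0        | $0=0 $1=0 $2=0 $3=1 $4=2 $5=10 $6=0
PC=2  slti  $5, $1, 5        | $0=0 $1=0 $2=0 $3=1 $4=2 $5=1 $6=0
PC=3  beq  $3, $4, L7        | $0=0 $1=0 $2=0 $3=1 $4=2 $5=1 $6=0  [not taken]
PC=4  ori   $6, $6, 11       | $0=0 $1=0 $2=0 $3=1 $4=2 $5=1 $6=11
PC=5  andi  $4, $2, 10       | $0=0 $1=0 $2=0 $3=1 $4=0 $5=1 $6=11
PC=6  bne  $6, $3, L10       | $0=0 $1=0 $2=0 $3=1 $4=0 $5=1 $6=11  [TAKEN]
PC=7  sub  $6, $5, $3        | $0=0 $1=0 $2=0 $3=1 $4=0 $5=1 $6=0
PC=10 andi  $2, $3, 3        | $0=0 $1=0 $2=1 $3=1 $4=0 $5=1 $6=0

0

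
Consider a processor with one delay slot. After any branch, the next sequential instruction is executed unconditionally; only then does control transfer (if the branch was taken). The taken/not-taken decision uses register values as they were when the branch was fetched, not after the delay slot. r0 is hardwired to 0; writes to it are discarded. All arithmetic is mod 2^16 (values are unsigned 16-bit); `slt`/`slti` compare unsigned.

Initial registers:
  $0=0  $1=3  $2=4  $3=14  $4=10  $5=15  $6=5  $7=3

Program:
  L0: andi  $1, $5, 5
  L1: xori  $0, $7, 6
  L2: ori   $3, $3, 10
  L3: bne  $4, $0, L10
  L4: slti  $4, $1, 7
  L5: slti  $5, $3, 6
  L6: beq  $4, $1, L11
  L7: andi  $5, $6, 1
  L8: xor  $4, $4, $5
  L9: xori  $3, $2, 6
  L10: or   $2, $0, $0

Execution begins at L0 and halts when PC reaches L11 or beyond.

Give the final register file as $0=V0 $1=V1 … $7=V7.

  step pc=0: andi  $1, $5, 5  regs=(0,5,4,14,10,15,5,3)
  step pc=1: xori  $0, $7, 6  regs=(0,5,4,14,10,15,5,3)
  step pc=2: ori   $3, $3, 10  regs=(0,5,4,14,10,15,5,3)
  step pc=3: bne  $4, $0, L10  cond=T  regs=(0,5,4,14,10,15,5,3)
  step pc=4: slti  $4, $1, 7  regs=(0,5,4,14,1,15,5,3)
  step pc=10: or   $2, $0, $0  regs=(0,5,0,14,1,15,5,3)

$0=0 $1=5 $2=0 $3=14 $4=1 $5=15 $6=5 $7=3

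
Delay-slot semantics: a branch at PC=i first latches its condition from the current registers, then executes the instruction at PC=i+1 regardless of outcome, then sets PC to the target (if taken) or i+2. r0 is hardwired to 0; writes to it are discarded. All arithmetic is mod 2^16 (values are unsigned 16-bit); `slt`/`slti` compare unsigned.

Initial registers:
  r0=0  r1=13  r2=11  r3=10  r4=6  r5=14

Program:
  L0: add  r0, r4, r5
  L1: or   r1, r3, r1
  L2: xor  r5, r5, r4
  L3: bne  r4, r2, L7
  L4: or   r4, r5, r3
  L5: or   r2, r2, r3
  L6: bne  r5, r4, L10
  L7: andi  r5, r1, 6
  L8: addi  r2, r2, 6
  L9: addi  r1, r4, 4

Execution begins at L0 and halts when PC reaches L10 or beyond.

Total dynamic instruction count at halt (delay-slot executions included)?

[0] add  r0, r4, r5  →  {r0:0, r1:13, r2:11, r3:10, r4:6, r5:14}
[1] or   r1, r3, r1  →  {r0:0, r1:15, r2:11, r3:10, r4:6, r5:14}
[2] xor  r5, r5, r4  →  {r0:0, r1:15, r2:11, r3:10, r4:6, r5:8}
[3] bne  r4, r2, L7  →  {r0:0, r1:15, r2:11, r3:10, r4:6, r5:8}  ⟨branch taken⟩
[4] or   r4, r5, r3  →  {r0:0, r1:15, r2:11, r3:10, r4:10, r5:8}
[7] andi  r5, r1, 6  →  {r0:0, r1:15, r2:11, r3:10, r4:10, r5:6}
[8] addi  r2, r2, 6  →  {r0:0, r1:15, r2:17, r3:10, r4:10, r5:6}
[9] addi  r1, r4, 4  →  {r0:0, r1:14, r2:17, r3:10, r4:10, r5:6}

8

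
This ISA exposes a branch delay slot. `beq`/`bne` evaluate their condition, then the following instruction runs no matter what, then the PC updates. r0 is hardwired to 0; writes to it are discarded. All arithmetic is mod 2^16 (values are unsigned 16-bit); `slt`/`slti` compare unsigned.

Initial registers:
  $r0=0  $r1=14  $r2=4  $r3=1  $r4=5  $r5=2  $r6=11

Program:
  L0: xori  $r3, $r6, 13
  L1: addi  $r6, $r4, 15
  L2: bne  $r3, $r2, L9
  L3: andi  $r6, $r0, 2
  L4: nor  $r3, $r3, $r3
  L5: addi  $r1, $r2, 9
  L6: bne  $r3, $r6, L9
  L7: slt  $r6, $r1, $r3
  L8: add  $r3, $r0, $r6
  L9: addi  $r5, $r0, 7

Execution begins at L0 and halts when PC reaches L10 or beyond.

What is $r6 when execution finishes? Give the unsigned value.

0

PC=0  xori  $r3, $r6, 13     | $r0=0 $r1=14 $r2=4 $r3=6 $r4=5 $r5=2 $r6=11
PC=1  addi  $r6, $r4, 15     | $r0=0 $r1=14 $r2=4 $r3=6 $r4=5 $r5=2 $r6=20
PC=2  bne  $r3, $r2, L9      | $r0=0 $r1=14 $r2=4 $r3=6 $r4=5 $r5=2 $r6=20  [TAKEN]
PC=3  andi  $r6, $r0, 2      | $r0=0 $r1=14 $r2=4 $r3=6 $r4=5 $r5=2 $r6=0
PC=9  addi  $r5, $r0, 7      | $r0=0 $r1=14 $r2=4 $r3=6 $r4=5 $r5=7 $r6=0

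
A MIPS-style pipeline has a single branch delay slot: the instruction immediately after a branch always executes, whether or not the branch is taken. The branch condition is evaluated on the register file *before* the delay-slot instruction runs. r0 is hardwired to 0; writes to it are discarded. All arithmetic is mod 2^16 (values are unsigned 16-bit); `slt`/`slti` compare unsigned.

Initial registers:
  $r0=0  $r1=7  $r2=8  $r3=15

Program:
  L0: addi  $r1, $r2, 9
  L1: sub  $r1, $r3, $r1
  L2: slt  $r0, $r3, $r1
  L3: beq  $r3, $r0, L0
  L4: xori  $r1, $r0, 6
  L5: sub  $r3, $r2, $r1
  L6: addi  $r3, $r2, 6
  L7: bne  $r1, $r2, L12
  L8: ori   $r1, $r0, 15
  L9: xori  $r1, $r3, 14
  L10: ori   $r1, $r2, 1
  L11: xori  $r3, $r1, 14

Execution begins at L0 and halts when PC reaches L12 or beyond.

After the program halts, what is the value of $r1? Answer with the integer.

15

PC=0  addi  $r1, $r2, 9      | $r0=0 $r1=17 $r2=8 $r3=15
PC=1  sub  $r1, $r3, $r1     | $r0=0 $r1=65534 $r2=8 $r3=15
PC=2  slt  $r0, $r3, $r1     | $r0=0 $r1=65534 $r2=8 $r3=15
PC=3  beq  $r3, $r0, L0      | $r0=0 $r1=65534 $r2=8 $r3=15  [not taken]
PC=4  xori  $r1, $r0, 6      | $r0=0 $r1=6 $r2=8 $r3=15
PC=5  sub  $r3, $r2, $r1     | $r0=0 $r1=6 $r2=8 $r3=2
PC=6  addi  $r3, $r2, 6      | $r0=0 $r1=6 $r2=8 $r3=14
PC=7  bne  $r1, $r2, L12     | $r0=0 $r1=6 $r2=8 $r3=14  [TAKEN]
PC=8  ori   $r1, $r0, 15     | $r0=0 $r1=15 $r2=8 $r3=14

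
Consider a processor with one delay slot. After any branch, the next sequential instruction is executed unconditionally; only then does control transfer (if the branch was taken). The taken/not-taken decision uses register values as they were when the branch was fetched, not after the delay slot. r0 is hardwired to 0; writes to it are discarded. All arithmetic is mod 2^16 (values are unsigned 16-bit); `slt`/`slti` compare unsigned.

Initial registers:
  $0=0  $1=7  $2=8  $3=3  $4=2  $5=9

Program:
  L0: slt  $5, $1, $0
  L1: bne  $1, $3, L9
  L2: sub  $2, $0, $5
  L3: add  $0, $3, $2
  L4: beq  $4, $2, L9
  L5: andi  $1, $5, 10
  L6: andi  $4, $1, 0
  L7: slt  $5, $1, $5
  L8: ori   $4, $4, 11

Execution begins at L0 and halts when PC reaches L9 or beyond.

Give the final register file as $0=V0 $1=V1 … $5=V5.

#0 slt  $5, $1, $0 ; 0/7/8/3/2/0
#1 bne  $1, $3, L9 ; 0/7/8/3/2/0 ; →target
#2 sub  $2, $0, $5 ; 0/7/0/3/2/0

$0=0 $1=7 $2=0 $3=3 $4=2 $5=0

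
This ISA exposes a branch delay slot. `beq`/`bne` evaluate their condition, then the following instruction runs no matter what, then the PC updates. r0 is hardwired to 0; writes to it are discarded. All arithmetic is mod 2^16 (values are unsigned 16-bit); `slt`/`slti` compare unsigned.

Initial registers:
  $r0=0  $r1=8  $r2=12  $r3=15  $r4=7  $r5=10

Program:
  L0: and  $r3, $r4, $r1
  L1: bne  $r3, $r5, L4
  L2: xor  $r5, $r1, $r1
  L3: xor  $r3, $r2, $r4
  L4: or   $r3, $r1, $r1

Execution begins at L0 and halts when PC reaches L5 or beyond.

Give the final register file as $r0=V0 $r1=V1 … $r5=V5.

$r0=0 $r1=8 $r2=12 $r3=8 $r4=7 $r5=0

PC=0  and  $r3, $r4, $r1     | $r0=0 $r1=8 $r2=12 $r3=0 $r4=7 $r5=10
PC=1  bne  $r3, $r5, L4      | $r0=0 $r1=8 $r2=12 $r3=0 $r4=7 $r5=10  [TAKEN]
PC=2  xor  $r5, $r1, $r1     | $r0=0 $r1=8 $r2=12 $r3=0 $r4=7 $r5=0
PC=4  or   $r3, $r1, $r1     | $r0=0 $r1=8 $r2=12 $r3=8 $r4=7 $r5=0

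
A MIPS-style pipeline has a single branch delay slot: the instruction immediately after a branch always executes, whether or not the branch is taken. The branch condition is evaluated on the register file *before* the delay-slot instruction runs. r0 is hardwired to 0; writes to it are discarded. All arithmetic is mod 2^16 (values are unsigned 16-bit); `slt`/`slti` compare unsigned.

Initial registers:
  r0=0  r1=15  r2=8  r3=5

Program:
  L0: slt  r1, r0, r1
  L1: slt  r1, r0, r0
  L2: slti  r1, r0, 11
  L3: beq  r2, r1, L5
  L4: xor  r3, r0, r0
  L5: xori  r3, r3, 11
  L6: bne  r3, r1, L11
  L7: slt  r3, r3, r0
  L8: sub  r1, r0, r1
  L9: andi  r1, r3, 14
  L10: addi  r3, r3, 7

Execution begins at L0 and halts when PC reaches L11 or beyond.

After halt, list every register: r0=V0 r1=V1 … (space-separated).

PC=0  slt  r1, r0, r1        | r0=0 r1=1 r2=8 r3=5
PC=1  slt  r1, r0, r0        | r0=0 r1=0 r2=8 r3=5
PC=2  slti  r1, r0, 11       | r0=0 r1=1 r2=8 r3=5
PC=3  beq  r2, r1, L5        | r0=0 r1=1 r2=8 r3=5  [not taken]
PC=4  xor  r3, r0, r0        | r0=0 r1=1 r2=8 r3=0
PC=5  xori  r3, r3, 11       | r0=0 r1=1 r2=8 r3=11
PC=6  bne  r3, r1, L11       | r0=0 r1=1 r2=8 r3=11  [TAKEN]
PC=7  slt  r3, r3, r0        | r0=0 r1=1 r2=8 r3=0

r0=0 r1=1 r2=8 r3=0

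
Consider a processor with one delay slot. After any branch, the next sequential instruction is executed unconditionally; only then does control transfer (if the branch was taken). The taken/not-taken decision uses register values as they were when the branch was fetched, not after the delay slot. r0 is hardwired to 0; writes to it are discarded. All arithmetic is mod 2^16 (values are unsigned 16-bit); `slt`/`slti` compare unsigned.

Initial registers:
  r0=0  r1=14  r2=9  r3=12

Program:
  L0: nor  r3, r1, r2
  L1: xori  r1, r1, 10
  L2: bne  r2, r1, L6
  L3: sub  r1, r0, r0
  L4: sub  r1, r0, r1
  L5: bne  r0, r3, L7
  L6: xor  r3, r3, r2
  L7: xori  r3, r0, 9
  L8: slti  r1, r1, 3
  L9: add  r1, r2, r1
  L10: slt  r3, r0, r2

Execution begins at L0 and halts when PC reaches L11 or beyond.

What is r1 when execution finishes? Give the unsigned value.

10

  step pc=0: nor  r3, r1, r2  regs=(0,14,9,65520)
  step pc=1: xori  r1, r1, 10  regs=(0,4,9,65520)
  step pc=2: bne  r2, r1, L6  cond=T  regs=(0,4,9,65520)
  step pc=3: sub  r1, r0, r0  regs=(0,0,9,65520)
  step pc=6: xor  r3, r3, r2  regs=(0,0,9,65529)
  step pc=7: xori  r3, r0, 9  regs=(0,0,9,9)
  step pc=8: slti  r1, r1, 3  regs=(0,1,9,9)
  step pc=9: add  r1, r2, r1  regs=(0,10,9,9)
  step pc=10: slt  r3, r0, r2  regs=(0,10,9,1)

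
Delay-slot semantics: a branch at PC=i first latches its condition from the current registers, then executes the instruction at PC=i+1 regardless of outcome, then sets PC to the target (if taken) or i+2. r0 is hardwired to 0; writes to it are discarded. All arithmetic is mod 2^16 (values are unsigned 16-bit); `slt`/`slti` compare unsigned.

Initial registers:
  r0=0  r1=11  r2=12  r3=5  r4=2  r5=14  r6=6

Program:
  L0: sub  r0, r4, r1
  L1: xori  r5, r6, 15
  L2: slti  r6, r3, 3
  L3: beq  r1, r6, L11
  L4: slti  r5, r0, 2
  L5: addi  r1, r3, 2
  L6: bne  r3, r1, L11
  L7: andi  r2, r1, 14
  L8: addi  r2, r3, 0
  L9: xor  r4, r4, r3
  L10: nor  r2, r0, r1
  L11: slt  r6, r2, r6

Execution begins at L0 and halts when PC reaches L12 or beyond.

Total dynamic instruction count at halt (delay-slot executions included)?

PC=0  sub  r0, r4, r1        | r0=0 r1=11 r2=12 r3=5 r4=2 r5=14 r6=6
PC=1  xori  r5, r6, 15       | r0=0 r1=11 r2=12 r3=5 r4=2 r5=9 r6=6
PC=2  slti  r6, r3, 3        | r0=0 r1=11 r2=12 r3=5 r4=2 r5=9 r6=0
PC=3  beq  r1, r6, L11       | r0=0 r1=11 r2=12 r3=5 r4=2 r5=9 r6=0  [not taken]
PC=4  slti  r5, r0, 2        | r0=0 r1=11 r2=12 r3=5 r4=2 r5=1 r6=0
PC=5  addi  r1, r3, 2        | r0=0 r1=7 r2=12 r3=5 r4=2 r5=1 r6=0
PC=6  bne  r3, r1, L11       | r0=0 r1=7 r2=12 r3=5 r4=2 r5=1 r6=0  [TAKEN]
PC=7  andi  r2, r1, 14       | r0=0 r1=7 r2=6 r3=5 r4=2 r5=1 r6=0
PC=11 slt  r6, r2, r6        | r0=0 r1=7 r2=6 r3=5 r4=2 r5=1 r6=0

9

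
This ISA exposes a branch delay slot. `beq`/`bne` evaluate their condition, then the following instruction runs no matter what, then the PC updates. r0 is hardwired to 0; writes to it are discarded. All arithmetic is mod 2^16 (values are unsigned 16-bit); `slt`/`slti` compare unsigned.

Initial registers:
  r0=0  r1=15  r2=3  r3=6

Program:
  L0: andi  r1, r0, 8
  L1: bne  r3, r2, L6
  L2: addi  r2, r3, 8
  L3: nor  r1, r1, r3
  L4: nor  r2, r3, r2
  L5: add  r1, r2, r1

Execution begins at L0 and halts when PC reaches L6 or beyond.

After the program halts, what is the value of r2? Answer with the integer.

PC=0  andi  r1, r0, 8        | r0=0 r1=0 r2=3 r3=6
PC=1  bne  r3, r2, L6        | r0=0 r1=0 r2=3 r3=6  [TAKEN]
PC=2  addi  r2, r3, 8        | r0=0 r1=0 r2=14 r3=6

14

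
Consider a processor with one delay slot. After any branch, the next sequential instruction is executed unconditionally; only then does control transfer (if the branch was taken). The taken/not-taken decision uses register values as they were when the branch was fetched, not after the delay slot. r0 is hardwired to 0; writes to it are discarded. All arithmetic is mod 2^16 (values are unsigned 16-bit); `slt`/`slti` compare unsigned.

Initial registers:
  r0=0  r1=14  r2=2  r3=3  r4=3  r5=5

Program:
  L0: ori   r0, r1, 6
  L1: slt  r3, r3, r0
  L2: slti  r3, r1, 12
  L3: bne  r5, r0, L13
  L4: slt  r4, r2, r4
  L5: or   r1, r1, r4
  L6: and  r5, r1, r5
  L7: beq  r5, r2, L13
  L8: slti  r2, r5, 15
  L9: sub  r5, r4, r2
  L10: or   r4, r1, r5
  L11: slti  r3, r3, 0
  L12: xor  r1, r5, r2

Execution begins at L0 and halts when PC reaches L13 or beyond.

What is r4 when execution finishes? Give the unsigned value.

PC=0  ori   r0, r1, 6        | r0=0 r1=14 r2=2 r3=3 r4=3 r5=5
PC=1  slt  r3, r3, r0        | r0=0 r1=14 r2=2 r3=0 r4=3 r5=5
PC=2  slti  r3, r1, 12       | r0=0 r1=14 r2=2 r3=0 r4=3 r5=5
PC=3  bne  r5, r0, L13       | r0=0 r1=14 r2=2 r3=0 r4=3 r5=5  [TAKEN]
PC=4  slt  r4, r2, r4        | r0=0 r1=14 r2=2 r3=0 r4=1 r5=5

1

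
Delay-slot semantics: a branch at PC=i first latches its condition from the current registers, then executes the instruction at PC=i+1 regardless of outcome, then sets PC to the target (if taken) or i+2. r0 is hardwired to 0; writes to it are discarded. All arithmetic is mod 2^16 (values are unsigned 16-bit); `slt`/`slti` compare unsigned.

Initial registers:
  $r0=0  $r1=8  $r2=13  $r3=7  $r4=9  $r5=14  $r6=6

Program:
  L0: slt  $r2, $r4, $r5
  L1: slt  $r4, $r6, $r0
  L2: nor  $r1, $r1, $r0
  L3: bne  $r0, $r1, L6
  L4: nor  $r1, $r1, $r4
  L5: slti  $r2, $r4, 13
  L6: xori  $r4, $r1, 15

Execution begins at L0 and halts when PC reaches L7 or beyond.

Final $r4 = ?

7

#0 slt  $r2, $r4, $r5 ; 0/8/1/7/9/14/6
#1 slt  $r4, $r6, $r0 ; 0/8/1/7/0/14/6
#2 nor  $r1, $r1, $r0 ; 0/65527/1/7/0/14/6
#3 bne  $r0, $r1, L6 ; 0/65527/1/7/0/14/6 ; →target
#4 nor  $r1, $r1, $r4 ; 0/8/1/7/0/14/6
#6 xori  $r4, $r1, 15 ; 0/8/1/7/7/14/6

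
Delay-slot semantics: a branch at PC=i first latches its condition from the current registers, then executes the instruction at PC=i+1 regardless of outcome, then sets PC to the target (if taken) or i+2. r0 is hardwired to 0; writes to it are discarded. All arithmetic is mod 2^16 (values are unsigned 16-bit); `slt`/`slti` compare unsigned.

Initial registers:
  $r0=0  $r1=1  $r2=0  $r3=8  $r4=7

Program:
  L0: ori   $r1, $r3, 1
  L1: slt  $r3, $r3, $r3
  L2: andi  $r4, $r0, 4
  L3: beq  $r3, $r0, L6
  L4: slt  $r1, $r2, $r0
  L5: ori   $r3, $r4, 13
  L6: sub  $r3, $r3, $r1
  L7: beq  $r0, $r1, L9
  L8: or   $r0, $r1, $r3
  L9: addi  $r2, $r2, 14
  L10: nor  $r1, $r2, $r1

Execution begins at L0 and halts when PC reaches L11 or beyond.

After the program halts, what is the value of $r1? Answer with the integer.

65521

PC=0  ori   $r1, $r3, 1      | $r0=0 $r1=9 $r2=0 $r3=8 $r4=7
PC=1  slt  $r3, $r3, $r3     | $r0=0 $r1=9 $r2=0 $r3=0 $r4=7
PC=2  andi  $r4, $r0, 4      | $r0=0 $r1=9 $r2=0 $r3=0 $r4=0
PC=3  beq  $r3, $r0, L6      | $r0=0 $r1=9 $r2=0 $r3=0 $r4=0  [TAKEN]
PC=4  slt  $r1, $r2, $r0     | $r0=0 $r1=0 $r2=0 $r3=0 $r4=0
PC=6  sub  $r3, $r3, $r1     | $r0=0 $r1=0 $r2=0 $r3=0 $r4=0
PC=7  beq  $r0, $r1, L9      | $r0=0 $r1=0 $r2=0 $r3=0 $r4=0  [TAKEN]
PC=8  or   $r0, $r1, $r3     | $r0=0 $r1=0 $r2=0 $r3=0 $r4=0
PC=9  addi  $r2, $r2, 14     | $r0=0 $r1=0 $r2=14 $r3=0 $r4=0
PC=10 nor  $r1, $r2, $r1     | $r0=0 $r1=65521 $r2=14 $r3=0 $r4=0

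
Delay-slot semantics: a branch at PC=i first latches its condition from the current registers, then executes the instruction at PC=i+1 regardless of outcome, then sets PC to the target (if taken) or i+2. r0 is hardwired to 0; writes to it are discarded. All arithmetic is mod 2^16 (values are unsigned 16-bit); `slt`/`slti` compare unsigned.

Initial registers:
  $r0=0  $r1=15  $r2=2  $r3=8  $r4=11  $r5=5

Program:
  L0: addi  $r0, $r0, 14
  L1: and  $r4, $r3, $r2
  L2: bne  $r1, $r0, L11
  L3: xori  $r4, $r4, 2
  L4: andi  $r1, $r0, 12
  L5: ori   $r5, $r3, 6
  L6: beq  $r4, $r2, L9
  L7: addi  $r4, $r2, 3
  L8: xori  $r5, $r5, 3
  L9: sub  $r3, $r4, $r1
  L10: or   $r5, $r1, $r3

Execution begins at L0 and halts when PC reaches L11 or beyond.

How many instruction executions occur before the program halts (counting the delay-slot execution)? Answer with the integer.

4

#0 addi  $r0, $r0, 14 ; 0/15/2/8/11/5
#1 and  $r4, $r3, $r2 ; 0/15/2/8/0/5
#2 bne  $r1, $r0, L11 ; 0/15/2/8/0/5 ; →target
#3 xori  $r4, $r4, 2 ; 0/15/2/8/2/5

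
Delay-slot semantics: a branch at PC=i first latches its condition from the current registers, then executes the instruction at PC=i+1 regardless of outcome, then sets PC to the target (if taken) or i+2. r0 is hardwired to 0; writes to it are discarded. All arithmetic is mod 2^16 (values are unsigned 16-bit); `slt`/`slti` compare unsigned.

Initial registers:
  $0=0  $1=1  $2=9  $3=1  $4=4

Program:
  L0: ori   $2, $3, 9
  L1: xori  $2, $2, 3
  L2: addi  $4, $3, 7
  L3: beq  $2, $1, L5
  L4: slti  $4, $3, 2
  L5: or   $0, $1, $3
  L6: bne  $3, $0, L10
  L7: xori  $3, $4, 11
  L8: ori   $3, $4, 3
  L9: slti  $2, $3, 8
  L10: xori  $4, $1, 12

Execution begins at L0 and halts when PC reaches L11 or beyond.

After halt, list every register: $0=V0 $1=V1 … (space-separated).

$0=0 $1=1 $2=10 $3=10 $4=13

PC=0  ori   $2, $3, 9        | $0=0 $1=1 $2=9 $3=1 $4=4
PC=1  xori  $2, $2, 3        | $0=0 $1=1 $2=10 $3=1 $4=4
PC=2  addi  $4, $3, 7        | $0=0 $1=1 $2=10 $3=1 $4=8
PC=3  beq  $2, $1, L5        | $0=0 $1=1 $2=10 $3=1 $4=8  [not taken]
PC=4  slti  $4, $3, 2        | $0=0 $1=1 $2=10 $3=1 $4=1
PC=5  or   $0, $1, $3        | $0=0 $1=1 $2=10 $3=1 $4=1
PC=6  bne  $3, $0, L10       | $0=0 $1=1 $2=10 $3=1 $4=1  [TAKEN]
PC=7  xori  $3, $4, 11       | $0=0 $1=1 $2=10 $3=10 $4=1
PC=10 xori  $4, $1, 12       | $0=0 $1=1 $2=10 $3=10 $4=13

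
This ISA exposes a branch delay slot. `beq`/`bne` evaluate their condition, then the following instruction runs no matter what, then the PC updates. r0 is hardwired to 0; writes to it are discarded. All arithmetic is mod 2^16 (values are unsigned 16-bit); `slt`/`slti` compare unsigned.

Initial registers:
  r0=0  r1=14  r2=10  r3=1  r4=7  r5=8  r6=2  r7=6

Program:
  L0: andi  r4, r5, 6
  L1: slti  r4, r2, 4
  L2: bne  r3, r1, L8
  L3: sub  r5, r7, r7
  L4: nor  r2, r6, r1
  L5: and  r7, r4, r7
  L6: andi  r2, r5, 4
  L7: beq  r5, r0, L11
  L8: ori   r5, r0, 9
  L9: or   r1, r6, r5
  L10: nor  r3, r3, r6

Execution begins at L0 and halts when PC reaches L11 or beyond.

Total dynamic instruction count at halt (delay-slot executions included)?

7

PC=0  andi  r4, r5, 6        | r0=0 r1=14 r2=10 r3=1 r4=0 r5=8 r6=2 r7=6
PC=1  slti  r4, r2, 4        | r0=0 r1=14 r2=10 r3=1 r4=0 r5=8 r6=2 r7=6
PC=2  bne  r3, r1, L8        | r0=0 r1=14 r2=10 r3=1 r4=0 r5=8 r6=2 r7=6  [TAKEN]
PC=3  sub  r5, r7, r7        | r0=0 r1=14 r2=10 r3=1 r4=0 r5=0 r6=2 r7=6
PC=8  ori   r5, r0, 9        | r0=0 r1=14 r2=10 r3=1 r4=0 r5=9 r6=2 r7=6
PC=9  or   r1, r6, r5        | r0=0 r1=11 r2=10 r3=1 r4=0 r5=9 r6=2 r7=6
PC=10 nor  r3, r3, r6        | r0=0 r1=11 r2=10 r3=65532 r4=0 r5=9 r6=2 r7=6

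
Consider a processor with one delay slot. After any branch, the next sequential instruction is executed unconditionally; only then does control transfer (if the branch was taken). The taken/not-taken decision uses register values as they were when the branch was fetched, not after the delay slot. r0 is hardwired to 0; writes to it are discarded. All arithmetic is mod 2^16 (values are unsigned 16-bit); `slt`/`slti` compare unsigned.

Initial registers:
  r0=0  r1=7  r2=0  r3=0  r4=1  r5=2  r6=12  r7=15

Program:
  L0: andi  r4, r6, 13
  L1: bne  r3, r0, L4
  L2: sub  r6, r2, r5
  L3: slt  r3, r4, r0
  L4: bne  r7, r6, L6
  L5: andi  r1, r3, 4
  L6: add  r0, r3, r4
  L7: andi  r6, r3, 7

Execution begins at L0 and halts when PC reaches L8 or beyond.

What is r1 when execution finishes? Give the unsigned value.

  step pc=0: andi  r4, r6, 13  regs=(0,7,0,0,12,2,12,15)
  step pc=1: bne  r3, r0, L4  cond=F  regs=(0,7,0,0,12,2,12,15)
  step pc=2: sub  r6, r2, r5  regs=(0,7,0,0,12,2,65534,15)
  step pc=3: slt  r3, r4, r0  regs=(0,7,0,0,12,2,65534,15)
  step pc=4: bne  r7, r6, L6  cond=T  regs=(0,7,0,0,12,2,65534,15)
  step pc=5: andi  r1, r3, 4  regs=(0,0,0,0,12,2,65534,15)
  step pc=6: add  r0, r3, r4  regs=(0,0,0,0,12,2,65534,15)
  step pc=7: andi  r6, r3, 7  regs=(0,0,0,0,12,2,0,15)

0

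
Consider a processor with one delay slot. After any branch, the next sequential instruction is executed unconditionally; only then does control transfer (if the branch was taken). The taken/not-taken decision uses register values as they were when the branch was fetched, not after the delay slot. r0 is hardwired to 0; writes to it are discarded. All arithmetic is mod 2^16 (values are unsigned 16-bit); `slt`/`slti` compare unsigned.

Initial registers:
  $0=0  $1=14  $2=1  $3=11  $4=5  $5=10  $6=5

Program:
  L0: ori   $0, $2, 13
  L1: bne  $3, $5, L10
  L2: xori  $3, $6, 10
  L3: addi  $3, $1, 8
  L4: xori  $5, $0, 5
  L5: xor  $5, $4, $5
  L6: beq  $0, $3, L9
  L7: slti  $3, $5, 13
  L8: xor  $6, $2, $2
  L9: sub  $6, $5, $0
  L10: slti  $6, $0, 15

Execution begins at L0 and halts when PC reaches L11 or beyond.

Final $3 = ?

15

PC=0  ori   $0, $2, 13       | $0=0 $1=14 $2=1 $3=11 $4=5 $5=10 $6=5
PC=1  bne  $3, $5, L10       | $0=0 $1=14 $2=1 $3=11 $4=5 $5=10 $6=5  [TAKEN]
PC=2  xori  $3, $6, 10       | $0=0 $1=14 $2=1 $3=15 $4=5 $5=10 $6=5
PC=10 slti  $6, $0, 15       | $0=0 $1=14 $2=1 $3=15 $4=5 $5=10 $6=1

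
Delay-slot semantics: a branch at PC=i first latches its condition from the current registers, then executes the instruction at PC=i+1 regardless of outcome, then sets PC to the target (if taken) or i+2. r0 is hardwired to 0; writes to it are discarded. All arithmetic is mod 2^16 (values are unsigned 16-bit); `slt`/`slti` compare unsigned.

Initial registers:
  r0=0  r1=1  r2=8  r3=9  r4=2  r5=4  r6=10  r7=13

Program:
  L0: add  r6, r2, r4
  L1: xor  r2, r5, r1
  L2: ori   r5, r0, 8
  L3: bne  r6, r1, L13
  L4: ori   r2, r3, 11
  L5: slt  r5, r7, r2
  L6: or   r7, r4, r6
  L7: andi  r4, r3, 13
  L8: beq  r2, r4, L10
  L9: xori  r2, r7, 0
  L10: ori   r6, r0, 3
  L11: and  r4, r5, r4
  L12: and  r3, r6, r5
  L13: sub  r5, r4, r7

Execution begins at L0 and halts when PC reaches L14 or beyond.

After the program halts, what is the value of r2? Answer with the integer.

PC=0  add  r6, r2, r4        | r0=0 r1=1 r2=8 r3=9 r4=2 r5=4 r6=10 r7=13
PC=1  xor  r2, r5, r1        | r0=0 r1=1 r2=5 r3=9 r4=2 r5=4 r6=10 r7=13
PC=2  ori   r5, r0, 8        | r0=0 r1=1 r2=5 r3=9 r4=2 r5=8 r6=10 r7=13
PC=3  bne  r6, r1, L13       | r0=0 r1=1 r2=5 r3=9 r4=2 r5=8 r6=10 r7=13  [TAKEN]
PC=4  ori   r2, r3, 11       | r0=0 r1=1 r2=11 r3=9 r4=2 r5=8 r6=10 r7=13
PC=13 sub  r5, r4, r7        | r0=0 r1=1 r2=11 r3=9 r4=2 r5=65525 r6=10 r7=13

11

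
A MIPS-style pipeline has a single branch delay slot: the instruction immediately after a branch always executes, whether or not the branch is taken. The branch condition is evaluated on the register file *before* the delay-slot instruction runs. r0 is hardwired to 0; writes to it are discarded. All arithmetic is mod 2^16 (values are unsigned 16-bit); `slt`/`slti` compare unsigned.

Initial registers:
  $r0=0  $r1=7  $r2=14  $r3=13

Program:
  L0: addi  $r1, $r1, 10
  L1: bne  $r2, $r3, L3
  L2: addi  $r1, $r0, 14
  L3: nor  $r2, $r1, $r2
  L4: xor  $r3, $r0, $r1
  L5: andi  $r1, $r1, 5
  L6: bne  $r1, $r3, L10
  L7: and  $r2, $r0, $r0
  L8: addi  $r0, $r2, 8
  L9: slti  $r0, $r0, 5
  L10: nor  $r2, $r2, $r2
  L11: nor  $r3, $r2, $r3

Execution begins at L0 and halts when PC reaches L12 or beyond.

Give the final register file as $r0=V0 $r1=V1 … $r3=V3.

$r0=0 $r1=4 $r2=65535 $r3=0

  step pc=0: addi  $r1, $r1, 10  regs=(0,17,14,13)
  step pc=1: bne  $r2, $r3, L3  cond=T  regs=(0,17,14,13)
  step pc=2: addi  $r1, $r0, 14  regs=(0,14,14,13)
  step pc=3: nor  $r2, $r1, $r2  regs=(0,14,65521,13)
  step pc=4: xor  $r3, $r0, $r1  regs=(0,14,65521,14)
  step pc=5: andi  $r1, $r1, 5  regs=(0,4,65521,14)
  step pc=6: bne  $r1, $r3, L10  cond=T  regs=(0,4,65521,14)
  step pc=7: and  $r2, $r0, $r0  regs=(0,4,0,14)
  step pc=10: nor  $r2, $r2, $r2  regs=(0,4,65535,14)
  step pc=11: nor  $r3, $r2, $r3  regs=(0,4,65535,0)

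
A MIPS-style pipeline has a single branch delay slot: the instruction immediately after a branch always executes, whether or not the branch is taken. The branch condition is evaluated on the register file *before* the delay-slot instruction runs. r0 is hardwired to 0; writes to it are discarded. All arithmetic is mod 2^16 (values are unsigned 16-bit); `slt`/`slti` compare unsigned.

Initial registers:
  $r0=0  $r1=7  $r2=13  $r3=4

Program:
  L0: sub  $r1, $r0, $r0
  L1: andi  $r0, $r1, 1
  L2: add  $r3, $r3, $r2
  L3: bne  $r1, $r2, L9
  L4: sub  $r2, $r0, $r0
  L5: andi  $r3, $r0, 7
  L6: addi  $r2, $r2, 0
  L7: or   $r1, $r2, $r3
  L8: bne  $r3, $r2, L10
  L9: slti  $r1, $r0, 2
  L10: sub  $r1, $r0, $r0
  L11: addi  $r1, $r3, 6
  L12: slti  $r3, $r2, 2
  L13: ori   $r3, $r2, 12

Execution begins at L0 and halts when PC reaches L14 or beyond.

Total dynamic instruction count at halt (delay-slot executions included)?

10

PC=0  sub  $r1, $r0, $r0     | $r0=0 $r1=0 $r2=13 $r3=4
PC=1  andi  $r0, $r1, 1      | $r0=0 $r1=0 $r2=13 $r3=4
PC=2  add  $r3, $r3, $r2     | $r0=0 $r1=0 $r2=13 $r3=17
PC=3  bne  $r1, $r2, L9      | $r0=0 $r1=0 $r2=13 $r3=17  [TAKEN]
PC=4  sub  $r2, $r0, $r0     | $r0=0 $r1=0 $r2=0 $r3=17
PC=9  slti  $r1, $r0, 2      | $r0=0 $r1=1 $r2=0 $r3=17
PC=10 sub  $r1, $r0, $r0     | $r0=0 $r1=0 $r2=0 $r3=17
PC=11 addi  $r1, $r3, 6      | $r0=0 $r1=23 $r2=0 $r3=17
PC=12 slti  $r3, $r2, 2      | $r0=0 $r1=23 $r2=0 $r3=1
PC=13 ori   $r3, $r2, 12     | $r0=0 $r1=23 $r2=0 $r3=12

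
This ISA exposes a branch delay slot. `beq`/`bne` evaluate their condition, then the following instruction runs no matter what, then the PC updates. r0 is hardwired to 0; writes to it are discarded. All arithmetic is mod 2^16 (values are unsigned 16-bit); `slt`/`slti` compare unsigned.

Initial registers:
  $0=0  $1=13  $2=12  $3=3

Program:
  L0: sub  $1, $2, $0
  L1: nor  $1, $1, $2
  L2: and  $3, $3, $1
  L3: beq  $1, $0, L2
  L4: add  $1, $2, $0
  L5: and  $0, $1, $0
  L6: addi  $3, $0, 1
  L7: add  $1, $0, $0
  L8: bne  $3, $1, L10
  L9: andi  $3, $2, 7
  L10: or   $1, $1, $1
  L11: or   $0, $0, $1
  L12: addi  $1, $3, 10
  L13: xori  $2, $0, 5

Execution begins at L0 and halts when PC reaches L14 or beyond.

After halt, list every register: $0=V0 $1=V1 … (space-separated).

$0=0 $1=14 $2=5 $3=4

[0] sub  $1, $2, $0  →  {$0:0, $1:12, $2:12, $3:3}
[1] nor  $1, $1, $2  →  {$0:0, $1:65523, $2:12, $3:3}
[2] and  $3, $3, $1  →  {$0:0, $1:65523, $2:12, $3:3}
[3] beq  $1, $0, L2  →  {$0:0, $1:65523, $2:12, $3:3}  ⟨branch fallthrough⟩
[4] add  $1, $2, $0  →  {$0:0, $1:12, $2:12, $3:3}
[5] and  $0, $1, $0  →  {$0:0, $1:12, $2:12, $3:3}
[6] addi  $3, $0, 1  →  {$0:0, $1:12, $2:12, $3:1}
[7] add  $1, $0, $0  →  {$0:0, $1:0, $2:12, $3:1}
[8] bne  $3, $1, L10  →  {$0:0, $1:0, $2:12, $3:1}  ⟨branch taken⟩
[9] andi  $3, $2, 7  →  {$0:0, $1:0, $2:12, $3:4}
[10] or   $1, $1, $1  →  {$0:0, $1:0, $2:12, $3:4}
[11] or   $0, $0, $1  →  {$0:0, $1:0, $2:12, $3:4}
[12] addi  $1, $3, 10  →  {$0:0, $1:14, $2:12, $3:4}
[13] xori  $2, $0, 5  →  {$0:0, $1:14, $2:5, $3:4}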